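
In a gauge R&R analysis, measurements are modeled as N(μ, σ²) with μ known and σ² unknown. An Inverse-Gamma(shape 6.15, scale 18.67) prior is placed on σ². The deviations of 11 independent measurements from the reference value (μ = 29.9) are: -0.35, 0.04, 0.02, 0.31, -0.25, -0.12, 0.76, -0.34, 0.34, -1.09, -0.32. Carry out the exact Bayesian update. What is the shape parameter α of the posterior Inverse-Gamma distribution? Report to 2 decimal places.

11.65

With known mean μ and an Inverse-Gamma(α, β) prior on σ², the Normal likelihood is conjugate: posterior is Inv-Gamma(α + n/2, β + Σ(xᵢ−μ)²/2).
Σ(xᵢ−μ)² = (-0.35)² + (0.04)² + (0.02)² + (0.31)² + (-0.25)² + (-0.12)² + (0.76)² + (-0.34)² + (0.34)² + (-1.09)² + (-0.32)² = 2.3968.
Posterior: Inv-Gamma(6.15 + 11/2, 18.67 + 2.3968/2) = Inv-Gamma(11.65, 19.86840).
Posterior α = 11.65.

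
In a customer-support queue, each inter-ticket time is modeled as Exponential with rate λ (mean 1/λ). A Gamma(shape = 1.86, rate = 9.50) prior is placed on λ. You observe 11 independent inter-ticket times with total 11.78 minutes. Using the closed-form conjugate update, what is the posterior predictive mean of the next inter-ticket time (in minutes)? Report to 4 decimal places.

1.7943

With a Gamma(shape α, rate β) prior on the exponential rate λ, the posterior after n observations with total T = Σxᵢ is Gamma(α+n, β+T).
Posterior: Gamma(1.86+11, 9.50+11.78) = Gamma(12.86, 21.28).
The predictive distribution for the next observation is Lomax; its mean is β/(α−1) = 21.28/11.86 = 1.7943.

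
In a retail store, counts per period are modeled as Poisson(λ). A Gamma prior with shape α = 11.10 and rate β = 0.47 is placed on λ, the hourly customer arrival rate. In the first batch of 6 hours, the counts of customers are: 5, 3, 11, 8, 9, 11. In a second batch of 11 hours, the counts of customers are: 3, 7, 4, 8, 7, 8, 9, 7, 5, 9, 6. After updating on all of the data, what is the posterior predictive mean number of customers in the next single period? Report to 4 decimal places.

7.5043

With a Gamma(shape α, rate β) prior, the Poisson likelihood is conjugate: the posterior is Gamma(α + ΣXᵢ, β + n).
Batch 1: sum of counts S = 47 over n = 6 hours.
After batch 1: Gamma(α+S, β+n) = Gamma(11.10+47, 0.47+6) = Gamma(58.10, 6.47).
Batch 2: sum of counts S = 73 over n = 11 hours.
After batch 2: Gamma(α+S, β+n) = Gamma(58.10+73, 6.47+11) = Gamma(131.10, 17.47).
The predictive distribution for one future period is NegBinom with mean α/β = 7.5043.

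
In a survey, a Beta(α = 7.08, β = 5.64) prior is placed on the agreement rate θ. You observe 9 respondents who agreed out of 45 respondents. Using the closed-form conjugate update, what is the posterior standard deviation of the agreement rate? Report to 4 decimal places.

The Beta prior is conjugate to a Binomial/Bernoulli likelihood; the update adds successes to α and failures to β.
Posterior: Beta(α+k, β+n−k) = Beta(7.08+9, 5.64+36) = Beta(16.08, 41.64).
Var = αβ/((α+β)²(α+β+1)) = 16.08·41.64/(57.72²·58.72) = 0.00342262; SD = √0.00342262 = 0.0585.

0.0585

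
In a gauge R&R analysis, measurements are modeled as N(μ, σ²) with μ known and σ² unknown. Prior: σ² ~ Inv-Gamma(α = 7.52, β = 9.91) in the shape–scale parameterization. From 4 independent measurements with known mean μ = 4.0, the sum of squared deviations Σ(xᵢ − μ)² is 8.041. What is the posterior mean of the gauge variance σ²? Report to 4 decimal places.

With known mean μ and an Inverse-Gamma(α, β) prior on σ², the Normal likelihood is conjugate: posterior is Inv-Gamma(α + n/2, β + Σ(xᵢ−μ)²/2).
Posterior: Inv-Gamma(7.52 + 4/2, 9.91 + 8.041/2) = Inv-Gamma(9.52, 13.9305).
E[σ²|data] = β/(α−1) = 13.9305/8.52 = 1.6350.

1.6350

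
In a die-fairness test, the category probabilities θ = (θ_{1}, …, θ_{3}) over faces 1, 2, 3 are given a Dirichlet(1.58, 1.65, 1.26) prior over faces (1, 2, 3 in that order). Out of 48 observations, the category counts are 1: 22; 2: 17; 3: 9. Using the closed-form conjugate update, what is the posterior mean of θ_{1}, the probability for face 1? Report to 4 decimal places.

0.4492

The Dirichlet prior is conjugate to the Multinomial likelihood: each posterior αⱼ = prior αⱼ + observed count nⱼ.
Posterior concentration: (23.58, 18.65, 10.26), total = 52.49.
E[θ_{1}|data] = α_{1}/Σα = 23.58/52.49 = 0.4492.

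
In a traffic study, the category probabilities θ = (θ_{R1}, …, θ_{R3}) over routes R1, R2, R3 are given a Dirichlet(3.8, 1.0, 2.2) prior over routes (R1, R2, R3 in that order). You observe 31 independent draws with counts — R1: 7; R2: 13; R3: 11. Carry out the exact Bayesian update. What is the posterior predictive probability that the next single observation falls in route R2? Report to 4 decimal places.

0.3684

The Dirichlet prior is conjugate to the Multinomial likelihood: each posterior αⱼ = prior αⱼ + observed count nⱼ.
Posterior concentration: (10.8, 14.0, 13.2), total = 38.0.
P(next = R2 | data) = α_{R2}/Σα = 0.3684.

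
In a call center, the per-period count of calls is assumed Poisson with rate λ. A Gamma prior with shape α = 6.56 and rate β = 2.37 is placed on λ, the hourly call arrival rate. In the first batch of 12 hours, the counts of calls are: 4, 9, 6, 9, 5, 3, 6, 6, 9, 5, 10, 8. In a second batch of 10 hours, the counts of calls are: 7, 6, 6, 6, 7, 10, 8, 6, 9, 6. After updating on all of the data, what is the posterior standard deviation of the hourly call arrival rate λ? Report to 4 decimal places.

With a Gamma(shape α, rate β) prior, the Poisson likelihood is conjugate: the posterior is Gamma(α + ΣXᵢ, β + n).
Batch 1: sum of counts S = 80 over n = 12 hours.
After batch 1: Gamma(α+S, β+n) = Gamma(6.56+80, 2.37+12) = Gamma(86.56, 14.37).
Batch 2: sum of counts S = 71 over n = 10 hours.
After batch 2: Gamma(α+S, β+n) = Gamma(86.56+71, 14.37+10) = Gamma(157.56, 24.37).
SD = √α/β = √157.56/24.37 = 0.5151.

0.5151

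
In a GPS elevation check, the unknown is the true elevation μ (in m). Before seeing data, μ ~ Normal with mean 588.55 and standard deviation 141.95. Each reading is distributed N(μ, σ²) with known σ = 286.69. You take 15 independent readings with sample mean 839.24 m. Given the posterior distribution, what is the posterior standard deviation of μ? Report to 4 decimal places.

65.6349

For Normal data with known variance σ², a Normal(μ₀, σ₀²) prior on μ is conjugate. Posterior precision = 1/σ₀² + n/σ²; posterior mean is the precision-weighted average of μ₀ and x̄.
σ₀² = 141.95² = 20149.8025, σ² = 286.69² = 82191.1561; σ² + n·σ₀² = 82191.1561 + 15·20149.8025 = 384438.1936.
Posterior precision = 1/σ₀² + n/σ² = 1/20149.8025 + 15/82191.1561 = (σ² + n·σ₀²)/(σ₀²σ²) = 384438.1936/(20149.8025·82191.1561); posterior variance σₙ² = σ₀²σ²/(σ² + n·σ₀²) = 20149.8025·82191.1561/384438.1936 = 4307.937115.
Posterior SD = √σₙ² = √(20149.8025·82191.1561/384438.1936) = 65.6349.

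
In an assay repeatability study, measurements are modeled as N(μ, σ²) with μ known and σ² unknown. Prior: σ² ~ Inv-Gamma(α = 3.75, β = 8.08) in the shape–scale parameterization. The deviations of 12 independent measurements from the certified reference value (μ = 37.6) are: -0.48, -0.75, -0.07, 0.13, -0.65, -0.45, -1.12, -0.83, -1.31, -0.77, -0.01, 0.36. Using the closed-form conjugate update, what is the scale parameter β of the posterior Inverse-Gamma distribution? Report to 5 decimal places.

With known mean μ and an Inverse-Gamma(α, β) prior on σ², the Normal likelihood is conjugate: posterior is Inv-Gamma(α + n/2, β + Σ(xᵢ−μ)²/2).
Σ(xᵢ−μ)² = (-0.48)² + (-0.75)² + (-0.07)² + (0.13)² + (-0.65)² + (-0.45)² + (-1.12)² + (-0.83)² + (-1.31)² + (-0.77)² + (-0.01)² + (0.36)² = 5.8217.
Posterior: Inv-Gamma(3.75 + 12/2, 8.08 + 5.8217/2) = Inv-Gamma(9.75, 10.99085).
Posterior β = 10.99085.

10.99085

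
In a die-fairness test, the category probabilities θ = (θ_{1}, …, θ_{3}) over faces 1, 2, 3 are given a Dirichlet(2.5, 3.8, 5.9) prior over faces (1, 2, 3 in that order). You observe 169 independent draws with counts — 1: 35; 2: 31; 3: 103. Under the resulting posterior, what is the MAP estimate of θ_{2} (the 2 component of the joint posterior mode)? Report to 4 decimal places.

The Dirichlet prior is conjugate to the Multinomial likelihood: each posterior αⱼ = prior αⱼ + observed count nⱼ.
Posterior concentration: (37.5, 34.8, 108.9), total = 181.2.
Joint mode component: (α_{2}−1)/(Σα−K) = 33.8/178.2 = 0.1897.

0.1897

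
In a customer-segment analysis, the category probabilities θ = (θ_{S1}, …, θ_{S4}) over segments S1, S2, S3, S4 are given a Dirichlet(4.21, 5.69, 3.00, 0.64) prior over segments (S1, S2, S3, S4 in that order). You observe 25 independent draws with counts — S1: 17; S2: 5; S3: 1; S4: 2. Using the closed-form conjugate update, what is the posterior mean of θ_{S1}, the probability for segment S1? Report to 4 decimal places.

The Dirichlet prior is conjugate to the Multinomial likelihood: each posterior αⱼ = prior αⱼ + observed count nⱼ.
Posterior concentration: (21.21, 10.69, 4.00, 2.64), total = 38.54.
E[θ_{S1}|data] = α_{S1}/Σα = 21.21/38.54 = 0.5503.

0.5503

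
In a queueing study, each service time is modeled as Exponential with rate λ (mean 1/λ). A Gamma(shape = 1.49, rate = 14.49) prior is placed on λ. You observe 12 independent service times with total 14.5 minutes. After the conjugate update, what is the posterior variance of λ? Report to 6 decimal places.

With a Gamma(shape α, rate β) prior on the exponential rate λ, the posterior after n observations with total T = Σxᵢ is Gamma(α+n, β+T).
Posterior: Gamma(1.49+12, 14.49+14.5) = Gamma(13.49, 28.99).
Var = α/β² = 0.016051.

0.016051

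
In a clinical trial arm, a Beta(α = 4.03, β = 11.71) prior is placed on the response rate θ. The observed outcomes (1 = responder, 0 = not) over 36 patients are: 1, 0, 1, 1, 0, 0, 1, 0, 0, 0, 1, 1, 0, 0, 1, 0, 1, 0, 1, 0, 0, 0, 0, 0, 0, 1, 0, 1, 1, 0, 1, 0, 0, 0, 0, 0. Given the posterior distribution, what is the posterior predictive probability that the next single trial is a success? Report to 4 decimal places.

0.3291

The Beta prior is conjugate to a Binomial/Bernoulli likelihood; the update adds successes to α and failures to β.
Posterior: Beta(α+k, β+n−k) = Beta(4.03+13, 11.71+23) = Beta(17.03, 34.71).
For a single future Bernoulli trial, P(success | data) = α/(α+β) = 0.3291.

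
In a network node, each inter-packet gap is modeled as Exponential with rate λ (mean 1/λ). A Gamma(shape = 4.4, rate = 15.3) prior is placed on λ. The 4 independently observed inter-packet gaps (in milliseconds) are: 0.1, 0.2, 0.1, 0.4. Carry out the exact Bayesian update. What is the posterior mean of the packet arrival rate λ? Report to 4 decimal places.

0.5217

With a Gamma(shape α, rate β) prior on the exponential rate λ, the posterior after n observations with total T = Σxᵢ is Gamma(α+n, β+T).
Sum of observations T = 0.8 milliseconds; n = 4.
Posterior: Gamma(4.4+4, 15.3+0.8) = Gamma(8.4, 16.1).
Posterior mean of λ = α/β = 8.4/16.1 = 0.5217.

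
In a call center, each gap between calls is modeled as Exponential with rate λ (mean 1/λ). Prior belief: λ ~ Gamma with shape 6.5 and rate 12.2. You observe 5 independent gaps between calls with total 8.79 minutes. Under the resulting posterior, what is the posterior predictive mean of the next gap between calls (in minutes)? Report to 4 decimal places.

1.9990

With a Gamma(shape α, rate β) prior on the exponential rate λ, the posterior after n observations with total T = Σxᵢ is Gamma(α+n, β+T).
Posterior: Gamma(6.5+5, 12.2+8.79) = Gamma(11.5, 20.99).
The predictive distribution for the next observation is Lomax; its mean is β/(α−1) = 20.99/10.5 = 1.9990.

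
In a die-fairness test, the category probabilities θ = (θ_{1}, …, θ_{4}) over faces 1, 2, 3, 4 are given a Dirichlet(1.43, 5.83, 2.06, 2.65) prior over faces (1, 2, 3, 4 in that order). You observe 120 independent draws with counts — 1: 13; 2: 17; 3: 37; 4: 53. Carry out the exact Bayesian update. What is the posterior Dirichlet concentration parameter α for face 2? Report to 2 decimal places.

22.83

The Dirichlet prior is conjugate to the Multinomial likelihood: each posterior αⱼ = prior αⱼ + observed count nⱼ.
Posterior concentration: (14.43, 22.83, 39.06, 55.65), total = 131.97.
α_{2} = 5.83 + 17 = 22.83.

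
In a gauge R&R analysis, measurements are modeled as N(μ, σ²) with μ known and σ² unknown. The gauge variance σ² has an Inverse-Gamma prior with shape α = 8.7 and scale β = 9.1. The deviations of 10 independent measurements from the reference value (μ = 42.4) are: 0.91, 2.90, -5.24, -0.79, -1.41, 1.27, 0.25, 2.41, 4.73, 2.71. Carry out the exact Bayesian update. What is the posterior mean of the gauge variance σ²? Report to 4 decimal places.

With known mean μ and an Inverse-Gamma(α, β) prior on σ², the Normal likelihood is conjugate: posterior is Inv-Gamma(α + n/2, β + Σ(xᵢ−μ)²/2).
Σ(xᵢ−μ)² = (0.91)² + (2.90)² + (-5.24)² + (-0.79)² + (-1.41)² + (1.27)² + (0.25)² + (2.41)² + (4.73)² + (2.71)² = 76.5084.
Posterior: Inv-Gamma(8.7 + 10/2, 9.1 + 76.5084/2) = Inv-Gamma(13.70, 47.35420).
E[σ²|data] = β/(α−1) = 47.35420/12.70 = 3.7287.

3.7287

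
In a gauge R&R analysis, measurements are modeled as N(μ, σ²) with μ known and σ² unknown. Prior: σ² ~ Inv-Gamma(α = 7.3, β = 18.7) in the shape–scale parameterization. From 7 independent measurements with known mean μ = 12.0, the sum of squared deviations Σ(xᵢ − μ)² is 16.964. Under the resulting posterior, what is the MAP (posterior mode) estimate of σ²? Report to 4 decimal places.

2.3036

With known mean μ and an Inverse-Gamma(α, β) prior on σ², the Normal likelihood is conjugate: posterior is Inv-Gamma(α + n/2, β + Σ(xᵢ−μ)²/2).
Posterior: Inv-Gamma(7.3 + 7/2, 18.7 + 16.964/2) = Inv-Gamma(10.80, 27.1820).
Mode = β/(α+1) = 27.1820/11.80 = 2.3036.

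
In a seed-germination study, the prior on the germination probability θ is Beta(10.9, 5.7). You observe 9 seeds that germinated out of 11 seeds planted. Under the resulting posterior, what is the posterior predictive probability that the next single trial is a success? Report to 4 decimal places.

The Beta prior is conjugate to a Binomial/Bernoulli likelihood; the update adds successes to α and failures to β.
Posterior: Beta(α+k, β+n−k) = Beta(10.9+9, 5.7+2) = Beta(19.9, 7.7).
For a single future Bernoulli trial, P(success | data) = α/(α+β) = 0.7210.

0.7210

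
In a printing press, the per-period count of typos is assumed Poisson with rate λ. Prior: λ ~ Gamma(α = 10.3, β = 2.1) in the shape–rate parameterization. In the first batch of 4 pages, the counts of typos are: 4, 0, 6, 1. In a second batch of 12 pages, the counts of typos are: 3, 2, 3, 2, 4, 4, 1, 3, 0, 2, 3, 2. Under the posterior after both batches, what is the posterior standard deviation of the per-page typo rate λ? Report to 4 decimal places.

With a Gamma(shape α, rate β) prior, the Poisson likelihood is conjugate: the posterior is Gamma(α + ΣXᵢ, β + n).
Batch 1: sum of counts S = 11 over n = 4 pages.
After batch 1: Gamma(α+S, β+n) = Gamma(10.3+11, 2.1+4) = Gamma(21.3, 6.1).
Batch 2: sum of counts S = 29 over n = 12 pages.
After batch 2: Gamma(α+S, β+n) = Gamma(21.3+29, 6.1+12) = Gamma(50.3, 18.1).
SD = √α/β = √50.3/18.1 = 0.3918.

0.3918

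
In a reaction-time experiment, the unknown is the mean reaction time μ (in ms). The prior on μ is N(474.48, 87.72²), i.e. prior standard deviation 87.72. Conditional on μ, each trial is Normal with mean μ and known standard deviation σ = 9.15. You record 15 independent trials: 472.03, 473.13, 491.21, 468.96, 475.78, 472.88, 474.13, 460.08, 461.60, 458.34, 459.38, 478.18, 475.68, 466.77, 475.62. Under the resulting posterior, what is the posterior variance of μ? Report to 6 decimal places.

5.577454

For Normal data with known variance σ², a Normal(μ₀, σ₀²) prior on μ is conjugate. Posterior precision = 1/σ₀² + n/σ²; posterior mean is the precision-weighted average of μ₀ and x̄.
σ₀² = 87.72² = 7694.7984, σ² = 9.15² = 83.7225; σ² + n·σ₀² = 83.7225 + 15·7694.7984 = 115505.6985.
Posterior precision = 1/σ₀² + n/σ² = 1/7694.7984 + 15/83.7225 = (σ² + n·σ₀²)/(σ₀²σ²) = 115505.6985/(7694.7984·83.7225); posterior variance σₙ² = σ₀²σ²/(σ² + n·σ₀²) = 7694.7984·83.7225/115505.6985 = 5.577454.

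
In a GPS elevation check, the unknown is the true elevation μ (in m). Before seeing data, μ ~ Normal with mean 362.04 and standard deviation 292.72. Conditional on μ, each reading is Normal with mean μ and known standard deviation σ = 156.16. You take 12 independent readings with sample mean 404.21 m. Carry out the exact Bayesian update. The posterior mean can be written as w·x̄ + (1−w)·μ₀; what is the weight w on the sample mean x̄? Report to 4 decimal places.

For Normal data with known variance σ², a Normal(μ₀, σ₀²) prior on μ is conjugate. Posterior precision = 1/σ₀² + n/σ²; posterior mean is the precision-weighted average of μ₀ and x̄.
σ₀² = 292.72² = 85684.9984, σ² = 156.16² = 24385.9456. Prior precision 1/σ₀² = 1/85684.9984; data precision n/σ² = 12/24385.9456.
w = (n/σ²)/(1/σ₀² + n/σ²) = n·σ₀²/(σ² + n·σ₀²) = 12·85684.9984/(24385.9456 + 12·85684.9984) = 1028219.9808/1052605.9264 = 0.9768.

0.9768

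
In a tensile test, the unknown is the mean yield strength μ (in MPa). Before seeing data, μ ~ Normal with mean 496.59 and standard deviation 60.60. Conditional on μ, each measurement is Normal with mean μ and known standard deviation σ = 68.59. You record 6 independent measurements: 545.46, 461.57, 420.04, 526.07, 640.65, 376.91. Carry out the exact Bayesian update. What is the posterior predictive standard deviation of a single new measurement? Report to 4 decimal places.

73.1487

For Normal data with known variance σ², a Normal(μ₀, σ₀²) prior on μ is conjugate. Posterior precision = 1/σ₀² + n/σ²; posterior mean is the precision-weighted average of μ₀ and x̄.
σ₀² = 60.60² = 3672.36, σ² = 68.59² = 4704.5881; σ² + n·σ₀² = 4704.5881 + 6·3672.36 = 26738.7481.
Posterior precision = 1/σ₀² + n/σ² = 1/3672.36 + 6/4704.5881 = (σ² + n·σ₀²)/(σ₀²σ²) = 26738.7481/(3672.36·4704.5881); posterior variance σₙ² = σ₀²σ²/(σ² + n·σ₀²) = 3672.36·4704.5881/26738.7481 = 646.138746.
Predictive variance for one new observation = σₙ² + σ² = 3672.36·4704.5881/26738.7481 + 4704.5881 = σ²·(σ₀² + 26738.7481)/26738.7481 = 4704.5881·30411.1081/26738.7481 = 5350.726846; SD = √(4704.5881·30411.1081/26738.7481) = 73.1487.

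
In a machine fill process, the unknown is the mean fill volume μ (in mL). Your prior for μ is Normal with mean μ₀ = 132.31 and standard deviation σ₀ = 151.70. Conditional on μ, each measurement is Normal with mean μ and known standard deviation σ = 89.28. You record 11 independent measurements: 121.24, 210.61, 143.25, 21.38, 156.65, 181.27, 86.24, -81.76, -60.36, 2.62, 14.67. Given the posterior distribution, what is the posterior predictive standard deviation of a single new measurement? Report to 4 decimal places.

For Normal data with known variance σ², a Normal(μ₀, σ₀²) prior on μ is conjugate. Posterior precision = 1/σ₀² + n/σ²; posterior mean is the precision-weighted average of μ₀ and x̄.
σ₀² = 151.70² = 23012.89, σ² = 89.28² = 7970.9184; σ² + n·σ₀² = 7970.9184 + 11·23012.89 = 261112.7084.
Posterior precision = 1/σ₀² + n/σ² = 1/23012.89 + 11/7970.9184 = (σ² + n·σ₀²)/(σ₀²σ²) = 261112.7084/(23012.89·7970.9184); posterior variance σₙ² = σ₀²σ²/(σ² + n·σ₀²) = 23012.89·7970.9184/261112.7084 = 702.508390.
Predictive variance for one new observation = σₙ² + σ² = 23012.89·7970.9184/261112.7084 + 7970.9184 = σ²·(σ₀² + 261112.7084)/261112.7084 = 7970.9184·284125.5984/261112.7084 = 8673.426790; SD = √(7970.9184·284125.5984/261112.7084) = 93.1312.

93.1312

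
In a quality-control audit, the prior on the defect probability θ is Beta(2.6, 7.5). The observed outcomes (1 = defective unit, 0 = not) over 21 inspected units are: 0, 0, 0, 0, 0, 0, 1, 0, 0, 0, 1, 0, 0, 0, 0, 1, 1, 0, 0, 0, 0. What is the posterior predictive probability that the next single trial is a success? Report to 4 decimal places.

The Beta prior is conjugate to a Binomial/Bernoulli likelihood; the update adds successes to α and failures to β.
Posterior: Beta(α+k, β+n−k) = Beta(2.6+4, 7.5+17) = Beta(6.6, 24.5).
For a single future Bernoulli trial, P(success | data) = α/(α+β) = 0.2122.

0.2122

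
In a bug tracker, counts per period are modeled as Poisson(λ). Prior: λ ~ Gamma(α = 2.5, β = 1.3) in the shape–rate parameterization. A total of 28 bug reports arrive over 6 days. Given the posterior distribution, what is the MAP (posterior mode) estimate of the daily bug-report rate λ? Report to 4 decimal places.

4.0411

With a Gamma(shape α, rate β) prior, the Poisson likelihood is conjugate: the posterior is Gamma(α + ΣXᵢ, β + n).
Posterior: Gamma(α+S, β+n) = Gamma(2.5+28, 1.3+6) = Gamma(30.5, 7.3).
Mode of Gamma(α,β) for α≥1 is (α−1)/β = 29.5/7.3 = 4.0411.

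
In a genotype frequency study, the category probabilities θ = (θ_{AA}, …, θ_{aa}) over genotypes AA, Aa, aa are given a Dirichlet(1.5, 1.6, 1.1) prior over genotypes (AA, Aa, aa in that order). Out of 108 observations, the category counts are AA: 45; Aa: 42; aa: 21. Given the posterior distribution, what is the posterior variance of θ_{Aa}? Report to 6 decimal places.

0.002099

The Dirichlet prior is conjugate to the Multinomial likelihood: each posterior αⱼ = prior αⱼ + observed count nⱼ.
Posterior concentration: (46.5, 43.6, 22.1), total = 112.2.
Var[θ_j] = α_j(Σα−α_j)/((Σα)²(Σα+1)) = 43.6·68.6/(112.2²·113.2) = 0.002099.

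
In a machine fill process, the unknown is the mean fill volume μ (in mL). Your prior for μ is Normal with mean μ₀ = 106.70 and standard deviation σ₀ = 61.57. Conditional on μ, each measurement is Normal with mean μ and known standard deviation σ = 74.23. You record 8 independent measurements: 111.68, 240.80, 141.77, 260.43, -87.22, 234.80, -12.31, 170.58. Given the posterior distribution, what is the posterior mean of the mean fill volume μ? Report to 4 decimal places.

For Normal data with known variance σ², a Normal(μ₀, σ₀²) prior on μ is conjugate. Posterior precision = 1/σ₀² + n/σ²; posterior mean is the precision-weighted average of μ₀ and x̄.
Σxᵢ = 111.68 + 240.80 + 141.77 + 260.43 + (-87.22) + 234.80 + (-12.31) + 170.58 = 1060.53, so n·x̄ = 1060.53.
σ₀² = 61.57² = 3790.8649, σ² = 74.23² = 5510.0929; σ² + n·σ₀² = 5510.0929 + 8·3790.8649 = 35837.0121.
Posterior mean = (μ₀/σ₀² + n·x̄/σ²)/(1/σ₀² + n/σ²) = (σ²·μ₀ + σ₀²·n·x̄)/(σ² + n·σ₀²) = (5510.0929·106.70 + 3790.8649·1060.53)/35837.0121 = 4608252.864827/35837.0121 = 128.5892.

128.5892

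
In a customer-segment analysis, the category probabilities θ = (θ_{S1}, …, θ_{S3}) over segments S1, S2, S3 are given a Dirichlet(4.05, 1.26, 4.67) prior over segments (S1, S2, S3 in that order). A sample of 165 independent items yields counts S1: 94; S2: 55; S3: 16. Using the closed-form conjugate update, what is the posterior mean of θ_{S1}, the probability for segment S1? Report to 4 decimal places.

0.5603

The Dirichlet prior is conjugate to the Multinomial likelihood: each posterior αⱼ = prior αⱼ + observed count nⱼ.
Posterior concentration: (98.05, 56.26, 20.67), total = 174.98.
E[θ_{S1}|data] = α_{S1}/Σα = 98.05/174.98 = 0.5603.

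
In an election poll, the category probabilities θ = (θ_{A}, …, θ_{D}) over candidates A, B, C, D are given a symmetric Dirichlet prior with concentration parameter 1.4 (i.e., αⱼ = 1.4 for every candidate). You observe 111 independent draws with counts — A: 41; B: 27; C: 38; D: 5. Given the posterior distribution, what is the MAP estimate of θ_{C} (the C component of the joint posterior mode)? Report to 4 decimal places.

The Dirichlet prior is conjugate to the Multinomial likelihood: each posterior αⱼ = prior αⱼ + observed count nⱼ.
Posterior concentration: (42.4, 28.4, 39.4, 6.4), total = 116.6.
Joint mode component: (α_{C}−1)/(Σα−K) = 38.4/112.6 = 0.3410.

0.3410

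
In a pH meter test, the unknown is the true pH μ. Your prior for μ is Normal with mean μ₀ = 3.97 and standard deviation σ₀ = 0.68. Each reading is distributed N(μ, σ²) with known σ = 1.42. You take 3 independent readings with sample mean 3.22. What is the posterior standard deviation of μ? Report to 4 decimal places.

0.5234

For Normal data with known variance σ², a Normal(μ₀, σ₀²) prior on μ is conjugate. Posterior precision = 1/σ₀² + n/σ²; posterior mean is the precision-weighted average of μ₀ and x̄.
σ₀² = 0.68² = 0.4624, σ² = 1.42² = 2.0164; σ² + n·σ₀² = 2.0164 + 3·0.4624 = 3.4036.
Posterior precision = 1/σ₀² + n/σ² = 1/0.4624 + 3/2.0164 = (σ² + n·σ₀²)/(σ₀²σ²) = 3.4036/(0.4624·2.0164); posterior variance σₙ² = σ₀²σ²/(σ² + n·σ₀²) = 0.4624·2.0164/3.4036 = 0.273940.
Posterior SD = √σₙ² = √(0.4624·2.0164/3.4036) = 0.5234.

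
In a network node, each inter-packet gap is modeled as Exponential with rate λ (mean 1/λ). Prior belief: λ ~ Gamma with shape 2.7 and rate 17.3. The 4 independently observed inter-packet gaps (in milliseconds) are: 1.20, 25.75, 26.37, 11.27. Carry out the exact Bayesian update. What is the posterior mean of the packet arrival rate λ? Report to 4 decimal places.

With a Gamma(shape α, rate β) prior on the exponential rate λ, the posterior after n observations with total T = Σxᵢ is Gamma(α+n, β+T).
Sum of observations T = 64.59 milliseconds; n = 4.
Posterior: Gamma(2.7+4, 17.3+64.59) = Gamma(6.7, 81.89).
Posterior mean of λ = α/β = 6.7/81.89 = 0.0818.

0.0818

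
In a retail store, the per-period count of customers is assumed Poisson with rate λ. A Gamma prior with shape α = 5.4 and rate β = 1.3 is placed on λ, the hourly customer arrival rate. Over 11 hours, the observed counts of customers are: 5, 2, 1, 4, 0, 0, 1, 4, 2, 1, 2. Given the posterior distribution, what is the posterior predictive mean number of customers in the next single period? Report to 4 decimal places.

With a Gamma(shape α, rate β) prior, the Poisson likelihood is conjugate: the posterior is Gamma(α + ΣXᵢ, β + n).
Sum of counts S = 22 over n = 11 hours.
Posterior: Gamma(α+S, β+n) = Gamma(5.4+22, 1.3+11) = Gamma(27.4, 12.3).
The predictive distribution for one future period is NegBinom with mean α/β = 2.2276.

2.2276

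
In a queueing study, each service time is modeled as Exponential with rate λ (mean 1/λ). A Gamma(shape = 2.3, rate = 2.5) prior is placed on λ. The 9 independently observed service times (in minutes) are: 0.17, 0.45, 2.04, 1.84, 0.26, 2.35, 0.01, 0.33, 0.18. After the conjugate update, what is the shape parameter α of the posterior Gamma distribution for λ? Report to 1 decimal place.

11.3

With a Gamma(shape α, rate β) prior on the exponential rate λ, the posterior after n observations with total T = Σxᵢ is Gamma(α+n, β+T).
Sum of observations T = 7.63 minutes; n = 9.
Posterior: Gamma(2.3+9, 2.5+7.63) = Gamma(11.3, 10.13).
Posterior α = 11.3.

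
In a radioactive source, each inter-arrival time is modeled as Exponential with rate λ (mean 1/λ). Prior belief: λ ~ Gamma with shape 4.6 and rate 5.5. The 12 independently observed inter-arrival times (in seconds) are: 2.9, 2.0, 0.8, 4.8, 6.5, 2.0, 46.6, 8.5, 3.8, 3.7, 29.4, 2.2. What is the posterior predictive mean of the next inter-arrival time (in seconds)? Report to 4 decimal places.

With a Gamma(shape α, rate β) prior on the exponential rate λ, the posterior after n observations with total T = Σxᵢ is Gamma(α+n, β+T).
Sum of observations T = 113.2 seconds; n = 12.
Posterior: Gamma(4.6+12, 5.5+113.2) = Gamma(16.6, 118.7).
The predictive distribution for the next observation is Lomax; its mean is β/(α−1) = 118.7/15.6 = 7.6090.

7.6090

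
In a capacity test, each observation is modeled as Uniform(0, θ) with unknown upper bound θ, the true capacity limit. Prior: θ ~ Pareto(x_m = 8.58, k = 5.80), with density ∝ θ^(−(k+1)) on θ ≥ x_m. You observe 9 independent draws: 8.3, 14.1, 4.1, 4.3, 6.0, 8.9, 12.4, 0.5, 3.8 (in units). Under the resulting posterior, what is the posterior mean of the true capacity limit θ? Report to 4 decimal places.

15.1217

A Pareto(scale x_m, shape k) prior on the upper bound θ of Uniform(0, θ) is conjugate: posterior is Pareto(max(x_m, max xᵢ), k + n).
Sample maximum = 14.1; prior scale x_m = 8.58 → posterior scale = max = 14.10.
Posterior shape = 5.80 + 9 = 14.80.
E[θ|data] = k·x_m/(k−1) = 14.80·14.10/13.80 = 15.1217.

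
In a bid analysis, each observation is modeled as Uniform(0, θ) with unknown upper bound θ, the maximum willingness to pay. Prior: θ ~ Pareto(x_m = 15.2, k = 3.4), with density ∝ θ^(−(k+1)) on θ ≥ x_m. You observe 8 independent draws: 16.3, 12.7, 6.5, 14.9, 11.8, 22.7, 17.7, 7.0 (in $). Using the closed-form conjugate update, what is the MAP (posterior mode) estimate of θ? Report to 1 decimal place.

A Pareto(scale x_m, shape k) prior on the upper bound θ of Uniform(0, θ) is conjugate: posterior is Pareto(max(x_m, max xᵢ), k + n).
Sample maximum = 22.7; prior scale x_m = 15.2 → posterior scale = max = 22.7.
Posterior shape = 3.4 + 8 = 11.4.
The Pareto density is decreasing on [x_m, ∞), so the mode is x_m = 22.7.

22.7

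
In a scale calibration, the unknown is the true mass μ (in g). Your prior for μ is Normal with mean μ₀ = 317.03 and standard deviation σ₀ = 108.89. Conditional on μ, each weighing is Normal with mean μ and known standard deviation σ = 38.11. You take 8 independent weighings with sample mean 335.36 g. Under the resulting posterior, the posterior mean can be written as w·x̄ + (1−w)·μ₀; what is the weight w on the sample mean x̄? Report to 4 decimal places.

0.9849

For Normal data with known variance σ², a Normal(μ₀, σ₀²) prior on μ is conjugate. Posterior precision = 1/σ₀² + n/σ²; posterior mean is the precision-weighted average of μ₀ and x̄.
σ₀² = 108.89² = 11857.0321, σ² = 38.11² = 1452.3721. Prior precision 1/σ₀² = 1/11857.0321; data precision n/σ² = 8/1452.3721.
w = (n/σ²)/(1/σ₀² + n/σ²) = n·σ₀²/(σ² + n·σ₀²) = 8·11857.0321/(1452.3721 + 8·11857.0321) = 94856.2568/96308.6289 = 0.9849.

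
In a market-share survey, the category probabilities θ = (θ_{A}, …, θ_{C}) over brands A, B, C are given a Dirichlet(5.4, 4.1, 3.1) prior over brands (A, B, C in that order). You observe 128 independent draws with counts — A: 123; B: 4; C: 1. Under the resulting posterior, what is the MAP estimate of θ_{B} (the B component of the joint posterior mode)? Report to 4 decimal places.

The Dirichlet prior is conjugate to the Multinomial likelihood: each posterior αⱼ = prior αⱼ + observed count nⱼ.
Posterior concentration: (128.4, 8.1, 4.1), total = 140.6.
Joint mode component: (α_{B}−1)/(Σα−K) = 7.1/137.6 = 0.0516.

0.0516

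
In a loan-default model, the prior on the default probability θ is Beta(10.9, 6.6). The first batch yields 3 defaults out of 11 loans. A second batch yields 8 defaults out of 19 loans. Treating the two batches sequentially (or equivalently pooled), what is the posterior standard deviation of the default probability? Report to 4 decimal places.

The Beta prior is conjugate to a Binomial/Bernoulli likelihood; the update adds successes to α and failures to β.
After batch 1: Beta(10.9+3, 6.6+8) = Beta(13.9, 14.6).
After batch 2: Beta(13.9+8, 14.6+11) = Beta(21.9, 25.6).
Var = αβ/((α+β)²(α+β+1)) = 21.9·25.6/(47.5²·48.5) = 0.00512336; SD = √0.00512336 = 0.0716.

0.0716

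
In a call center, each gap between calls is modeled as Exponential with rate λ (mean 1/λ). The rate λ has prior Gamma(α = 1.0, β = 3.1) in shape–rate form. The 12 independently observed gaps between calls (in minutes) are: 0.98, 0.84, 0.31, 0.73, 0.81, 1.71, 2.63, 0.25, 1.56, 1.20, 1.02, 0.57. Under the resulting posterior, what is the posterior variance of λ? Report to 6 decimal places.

0.052673

With a Gamma(shape α, rate β) prior on the exponential rate λ, the posterior after n observations with total T = Σxᵢ is Gamma(α+n, β+T).
Sum of observations T = 12.61 minutes; n = 12.
Posterior: Gamma(1.0+12, 3.1+12.61) = Gamma(13.0, 15.71).
Var = α/β² = 0.052673.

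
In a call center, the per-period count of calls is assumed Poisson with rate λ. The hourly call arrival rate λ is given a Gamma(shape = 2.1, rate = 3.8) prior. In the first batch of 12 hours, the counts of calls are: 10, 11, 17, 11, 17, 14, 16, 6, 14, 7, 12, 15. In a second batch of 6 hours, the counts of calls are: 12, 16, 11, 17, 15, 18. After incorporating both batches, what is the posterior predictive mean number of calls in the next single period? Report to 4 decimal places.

11.0596

With a Gamma(shape α, rate β) prior, the Poisson likelihood is conjugate: the posterior is Gamma(α + ΣXᵢ, β + n).
Batch 1: sum of counts S = 150 over n = 12 hours.
After batch 1: Gamma(α+S, β+n) = Gamma(2.1+150, 3.8+12) = Gamma(152.1, 15.8).
Batch 2: sum of counts S = 89 over n = 6 hours.
After batch 2: Gamma(α+S, β+n) = Gamma(152.1+89, 15.8+6) = Gamma(241.1, 21.8).
The predictive distribution for one future period is NegBinom with mean α/β = 11.0596.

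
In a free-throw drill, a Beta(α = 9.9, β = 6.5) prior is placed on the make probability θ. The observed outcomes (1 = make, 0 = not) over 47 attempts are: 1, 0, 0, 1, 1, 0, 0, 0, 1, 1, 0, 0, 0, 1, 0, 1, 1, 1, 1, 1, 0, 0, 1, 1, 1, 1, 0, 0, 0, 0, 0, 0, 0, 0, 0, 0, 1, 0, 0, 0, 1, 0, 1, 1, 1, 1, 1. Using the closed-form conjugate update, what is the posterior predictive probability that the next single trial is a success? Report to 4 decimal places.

The Beta prior is conjugate to a Binomial/Bernoulli likelihood; the update adds successes to α and failures to β.
Posterior: Beta(α+k, β+n−k) = Beta(9.9+22, 6.5+25) = Beta(31.9, 31.5).
For a single future Bernoulli trial, P(success | data) = α/(α+β) = 0.5032.

0.5032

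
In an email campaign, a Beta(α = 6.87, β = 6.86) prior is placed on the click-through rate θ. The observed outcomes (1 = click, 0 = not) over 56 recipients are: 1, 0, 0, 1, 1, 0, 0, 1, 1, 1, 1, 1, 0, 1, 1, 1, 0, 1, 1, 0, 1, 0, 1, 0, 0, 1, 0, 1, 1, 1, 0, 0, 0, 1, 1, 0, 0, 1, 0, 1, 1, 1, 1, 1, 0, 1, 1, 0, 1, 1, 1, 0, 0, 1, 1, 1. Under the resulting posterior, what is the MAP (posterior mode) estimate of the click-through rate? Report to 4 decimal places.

0.6034

The Beta prior is conjugate to a Binomial/Bernoulli likelihood; the update adds successes to α and failures to β.
Posterior: Beta(α+k, β+n−k) = Beta(6.87+35, 6.86+21) = Beta(41.87, 27.86).
Mode of Beta(a,b) for a,b>1 is (a−1)/(a+b−2) = 40.87/67.73 = 0.6034.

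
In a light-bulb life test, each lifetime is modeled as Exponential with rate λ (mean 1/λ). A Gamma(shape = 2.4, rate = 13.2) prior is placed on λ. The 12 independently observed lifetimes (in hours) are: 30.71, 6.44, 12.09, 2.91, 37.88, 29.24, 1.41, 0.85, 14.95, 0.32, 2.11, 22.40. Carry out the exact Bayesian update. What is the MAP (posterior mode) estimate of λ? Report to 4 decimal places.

With a Gamma(shape α, rate β) prior on the exponential rate λ, the posterior after n observations with total T = Σxᵢ is Gamma(α+n, β+T).
Sum of observations T = 161.31 hours; n = 12.
Posterior: Gamma(2.4+12, 13.2+161.31) = Gamma(14.4, 174.51).
Mode = (α−1)/β = 0.0768.

0.0768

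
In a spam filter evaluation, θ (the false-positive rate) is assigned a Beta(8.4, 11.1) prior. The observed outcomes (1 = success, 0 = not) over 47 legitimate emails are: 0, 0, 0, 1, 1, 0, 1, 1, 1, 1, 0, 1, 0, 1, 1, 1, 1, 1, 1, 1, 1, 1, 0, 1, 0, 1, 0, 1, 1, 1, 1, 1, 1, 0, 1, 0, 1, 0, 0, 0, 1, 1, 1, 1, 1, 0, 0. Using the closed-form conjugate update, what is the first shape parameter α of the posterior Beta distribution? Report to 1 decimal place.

The Beta prior is conjugate to a Binomial/Bernoulli likelihood; the update adds successes to α and failures to β.
Posterior: Beta(α+k, β+n−k) = Beta(8.4+31, 11.1+16) = Beta(39.4, 27.1).
Posterior α = 39.4.

39.4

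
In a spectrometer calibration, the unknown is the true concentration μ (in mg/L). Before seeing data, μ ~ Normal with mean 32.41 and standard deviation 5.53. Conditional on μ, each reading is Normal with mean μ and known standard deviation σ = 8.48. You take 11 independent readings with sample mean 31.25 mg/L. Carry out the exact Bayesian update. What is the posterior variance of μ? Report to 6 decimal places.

For Normal data with known variance σ², a Normal(μ₀, σ₀²) prior on μ is conjugate. Posterior precision = 1/σ₀² + n/σ²; posterior mean is the precision-weighted average of μ₀ and x̄.
σ₀² = 5.53² = 30.5809, σ² = 8.48² = 71.9104; σ² + n·σ₀² = 71.9104 + 11·30.5809 = 408.3003.
Posterior precision = 1/σ₀² + n/σ² = 1/30.5809 + 11/71.9104 = (σ² + n·σ₀²)/(σ₀²σ²) = 408.3003/(30.5809·71.9104); posterior variance σₙ² = σ₀²σ²/(σ² + n·σ₀²) = 30.5809·71.9104/408.3003 = 5.385949.

5.385949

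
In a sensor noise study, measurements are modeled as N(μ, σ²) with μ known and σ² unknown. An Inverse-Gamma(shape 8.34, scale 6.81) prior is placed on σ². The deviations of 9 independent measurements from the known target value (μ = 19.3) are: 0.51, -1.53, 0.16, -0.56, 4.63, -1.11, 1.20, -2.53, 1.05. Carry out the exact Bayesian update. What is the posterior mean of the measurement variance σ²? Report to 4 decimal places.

With known mean μ and an Inverse-Gamma(α, β) prior on σ², the Normal likelihood is conjugate: posterior is Inv-Gamma(α + n/2, β + Σ(xᵢ−μ)²/2).
Σ(xᵢ−μ)² = (0.51)² + (-1.53)² + (0.16)² + (-0.56)² + (4.63)² + (-1.11)² + (1.20)² + (-2.53)² + (1.05)² = 34.5526.
Posterior: Inv-Gamma(8.34 + 9/2, 6.81 + 34.5526/2) = Inv-Gamma(12.84, 24.08630).
E[σ²|data] = β/(α−1) = 24.08630/11.84 = 2.0343.

2.0343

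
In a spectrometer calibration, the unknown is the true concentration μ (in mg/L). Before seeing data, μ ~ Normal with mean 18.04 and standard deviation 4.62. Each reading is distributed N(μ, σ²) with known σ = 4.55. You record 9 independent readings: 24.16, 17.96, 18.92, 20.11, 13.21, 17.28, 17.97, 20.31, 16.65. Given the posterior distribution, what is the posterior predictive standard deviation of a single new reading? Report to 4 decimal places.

4.7727

For Normal data with known variance σ², a Normal(μ₀, σ₀²) prior on μ is conjugate. Posterior precision = 1/σ₀² + n/σ²; posterior mean is the precision-weighted average of μ₀ and x̄.
σ₀² = 4.62² = 21.3444, σ² = 4.55² = 20.7025; σ² + n·σ₀² = 20.7025 + 9·21.3444 = 212.8021.
Posterior precision = 1/σ₀² + n/σ² = 1/21.3444 + 9/20.7025 = (σ² + n·σ₀²)/(σ₀²σ²) = 212.8021/(21.3444·20.7025); posterior variance σₙ² = σ₀²σ²/(σ² + n·σ₀²) = 21.3444·20.7025/212.8021 = 2.076495.
Predictive variance for one new observation = σₙ² + σ² = 21.3444·20.7025/212.8021 + 20.7025 = σ²·(σ₀² + 212.8021)/212.8021 = 20.7025·234.1465/212.8021 = 22.778995; SD = √(20.7025·234.1465/212.8021) = 4.7727.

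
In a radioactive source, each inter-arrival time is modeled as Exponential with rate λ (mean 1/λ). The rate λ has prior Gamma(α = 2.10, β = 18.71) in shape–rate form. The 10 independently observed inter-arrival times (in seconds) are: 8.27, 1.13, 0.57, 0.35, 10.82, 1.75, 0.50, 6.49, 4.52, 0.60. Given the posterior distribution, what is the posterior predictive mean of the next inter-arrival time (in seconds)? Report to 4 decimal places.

4.8387

With a Gamma(shape α, rate β) prior on the exponential rate λ, the posterior after n observations with total T = Σxᵢ is Gamma(α+n, β+T).
Sum of observations T = 35.00 seconds; n = 10.
Posterior: Gamma(2.10+10, 18.71+35.00) = Gamma(12.10, 53.71).
The predictive distribution for the next observation is Lomax; its mean is β/(α−1) = 53.71/11.10 = 4.8387.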